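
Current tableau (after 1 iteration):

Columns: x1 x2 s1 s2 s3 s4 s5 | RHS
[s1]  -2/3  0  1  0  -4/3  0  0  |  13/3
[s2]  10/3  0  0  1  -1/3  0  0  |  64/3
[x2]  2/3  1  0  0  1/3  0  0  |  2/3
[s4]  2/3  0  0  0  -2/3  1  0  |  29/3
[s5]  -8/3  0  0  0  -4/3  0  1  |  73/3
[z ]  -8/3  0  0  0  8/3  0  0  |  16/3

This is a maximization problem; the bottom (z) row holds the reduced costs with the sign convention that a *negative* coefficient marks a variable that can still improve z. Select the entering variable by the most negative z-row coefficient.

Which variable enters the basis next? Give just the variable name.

x1

Objective-row coefficients: x1: -8/3, x2: 0, s1: 0, s2: 0, s3: 8/3, s4: 0, s5: 0.
The most negative is -8/3 in column x1, so x1 enters.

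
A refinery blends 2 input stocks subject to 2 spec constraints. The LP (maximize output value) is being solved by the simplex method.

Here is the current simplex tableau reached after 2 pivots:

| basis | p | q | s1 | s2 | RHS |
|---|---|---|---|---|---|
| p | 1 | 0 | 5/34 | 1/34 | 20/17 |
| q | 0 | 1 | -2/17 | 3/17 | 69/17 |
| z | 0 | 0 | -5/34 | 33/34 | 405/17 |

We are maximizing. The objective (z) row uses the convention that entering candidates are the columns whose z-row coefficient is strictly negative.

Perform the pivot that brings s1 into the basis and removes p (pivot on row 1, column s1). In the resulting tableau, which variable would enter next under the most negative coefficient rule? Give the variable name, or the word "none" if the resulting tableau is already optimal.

none

Pivot element 5/34. New z-row = old z-row − (-5/34)·(row 1/(5/34)).
Updated z-row coefficients: p: 1, q: 0, s1: 0, s2: 1.
No coefficient is strictly negative; the tableau after this pivot is optimal.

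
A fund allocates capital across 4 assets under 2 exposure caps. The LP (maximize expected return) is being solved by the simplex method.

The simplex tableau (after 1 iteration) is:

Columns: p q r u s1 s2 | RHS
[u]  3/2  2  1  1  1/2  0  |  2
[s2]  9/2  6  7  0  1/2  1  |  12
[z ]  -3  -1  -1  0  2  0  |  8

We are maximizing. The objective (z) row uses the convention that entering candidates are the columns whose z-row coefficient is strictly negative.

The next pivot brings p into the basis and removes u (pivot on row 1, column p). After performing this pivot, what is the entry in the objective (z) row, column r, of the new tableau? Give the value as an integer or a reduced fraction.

1

Pivot element is row 1, column p: 3/2.
Normalize row 1: new (row 1, r) = 1/(3/2) = 2/3.
z-row ← z-row − (-3)·(new row 1): -1 − (-3)·(2/3) = 1.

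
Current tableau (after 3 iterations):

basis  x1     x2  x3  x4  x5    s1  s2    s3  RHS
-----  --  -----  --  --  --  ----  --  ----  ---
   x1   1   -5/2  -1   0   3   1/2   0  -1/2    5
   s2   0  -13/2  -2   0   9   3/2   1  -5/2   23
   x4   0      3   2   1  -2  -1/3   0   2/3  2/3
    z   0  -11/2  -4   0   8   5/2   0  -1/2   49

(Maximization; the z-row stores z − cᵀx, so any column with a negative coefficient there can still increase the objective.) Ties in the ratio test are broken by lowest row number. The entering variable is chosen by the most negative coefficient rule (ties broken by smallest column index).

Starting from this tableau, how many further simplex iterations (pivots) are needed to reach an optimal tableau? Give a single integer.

2

pivot: x2 in, x4 out → z = 452/9
pivot: x3 in, x2 out → z = 151/3
No improving column remains; optimal.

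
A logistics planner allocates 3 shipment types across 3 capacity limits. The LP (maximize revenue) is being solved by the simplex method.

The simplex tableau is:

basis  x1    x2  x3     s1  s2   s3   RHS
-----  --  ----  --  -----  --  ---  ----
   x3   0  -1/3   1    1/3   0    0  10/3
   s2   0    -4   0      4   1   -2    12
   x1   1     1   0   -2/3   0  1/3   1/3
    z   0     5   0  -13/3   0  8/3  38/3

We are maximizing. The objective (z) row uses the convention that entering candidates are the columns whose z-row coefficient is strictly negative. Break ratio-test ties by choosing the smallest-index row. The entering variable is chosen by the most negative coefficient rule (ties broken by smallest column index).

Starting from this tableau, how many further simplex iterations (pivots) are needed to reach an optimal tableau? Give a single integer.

1

pivot: s1 in, s2 out → z = 77/3
No improving column remains; optimal.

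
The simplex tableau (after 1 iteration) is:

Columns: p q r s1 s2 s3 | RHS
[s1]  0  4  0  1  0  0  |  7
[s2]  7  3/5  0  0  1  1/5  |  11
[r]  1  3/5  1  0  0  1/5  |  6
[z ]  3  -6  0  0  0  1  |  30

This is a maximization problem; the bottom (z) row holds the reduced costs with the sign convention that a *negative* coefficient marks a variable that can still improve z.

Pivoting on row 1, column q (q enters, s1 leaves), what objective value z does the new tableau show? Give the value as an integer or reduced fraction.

81/2

Minimum ratio for q: 7/4 = 7/4.
z changes by −(z-row coeff of q)·ratio = −(-6)·(7/4) = 21/2.
New z = 30 + (21/2) = 81/2.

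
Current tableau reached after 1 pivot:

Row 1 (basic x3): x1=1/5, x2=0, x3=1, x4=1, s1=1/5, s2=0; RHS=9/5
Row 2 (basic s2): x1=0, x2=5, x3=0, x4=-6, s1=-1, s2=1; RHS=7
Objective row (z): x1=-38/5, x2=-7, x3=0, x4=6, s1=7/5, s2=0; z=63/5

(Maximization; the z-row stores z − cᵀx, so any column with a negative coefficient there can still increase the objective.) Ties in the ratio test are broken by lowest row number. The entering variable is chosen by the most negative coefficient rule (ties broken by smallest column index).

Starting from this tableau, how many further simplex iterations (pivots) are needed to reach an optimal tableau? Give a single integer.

2

pivot: x1 in, x3 out → z = 81
pivot: x2 in, s2 out → z = 454/5
No improving column remains; optimal.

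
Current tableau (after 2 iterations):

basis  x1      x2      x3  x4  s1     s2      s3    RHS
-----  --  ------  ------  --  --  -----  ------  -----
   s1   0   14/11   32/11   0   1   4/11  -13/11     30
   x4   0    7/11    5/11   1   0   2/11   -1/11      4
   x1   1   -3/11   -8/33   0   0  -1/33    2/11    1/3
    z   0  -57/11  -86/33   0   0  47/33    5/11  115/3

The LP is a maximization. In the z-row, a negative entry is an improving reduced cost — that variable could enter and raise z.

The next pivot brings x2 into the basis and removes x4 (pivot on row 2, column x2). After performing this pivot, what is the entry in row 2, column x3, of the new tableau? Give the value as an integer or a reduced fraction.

Pivot element is row 2, column x2: 7/11.
Normalize row 2: new (row 2, x3) = (5/11)/(7/11) = 5/7.
Row 2 is the pivot row, so the entry is 5/7.

5/7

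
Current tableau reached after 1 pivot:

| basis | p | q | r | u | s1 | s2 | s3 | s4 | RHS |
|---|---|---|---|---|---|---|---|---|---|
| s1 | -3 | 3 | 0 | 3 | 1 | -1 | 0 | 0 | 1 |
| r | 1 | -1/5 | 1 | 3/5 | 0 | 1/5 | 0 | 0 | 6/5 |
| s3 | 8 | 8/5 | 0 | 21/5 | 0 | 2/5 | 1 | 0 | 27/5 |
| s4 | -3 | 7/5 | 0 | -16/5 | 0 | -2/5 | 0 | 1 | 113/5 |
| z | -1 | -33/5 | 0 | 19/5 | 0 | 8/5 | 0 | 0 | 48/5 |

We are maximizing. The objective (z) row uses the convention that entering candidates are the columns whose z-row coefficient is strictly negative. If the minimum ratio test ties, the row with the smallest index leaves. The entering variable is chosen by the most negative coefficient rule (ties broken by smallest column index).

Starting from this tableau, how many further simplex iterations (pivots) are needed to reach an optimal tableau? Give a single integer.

pivot: q in, s1 out → z = 59/5
pivot: p in, s3 out → z = 1127/72
No improving column remains; optimal.

2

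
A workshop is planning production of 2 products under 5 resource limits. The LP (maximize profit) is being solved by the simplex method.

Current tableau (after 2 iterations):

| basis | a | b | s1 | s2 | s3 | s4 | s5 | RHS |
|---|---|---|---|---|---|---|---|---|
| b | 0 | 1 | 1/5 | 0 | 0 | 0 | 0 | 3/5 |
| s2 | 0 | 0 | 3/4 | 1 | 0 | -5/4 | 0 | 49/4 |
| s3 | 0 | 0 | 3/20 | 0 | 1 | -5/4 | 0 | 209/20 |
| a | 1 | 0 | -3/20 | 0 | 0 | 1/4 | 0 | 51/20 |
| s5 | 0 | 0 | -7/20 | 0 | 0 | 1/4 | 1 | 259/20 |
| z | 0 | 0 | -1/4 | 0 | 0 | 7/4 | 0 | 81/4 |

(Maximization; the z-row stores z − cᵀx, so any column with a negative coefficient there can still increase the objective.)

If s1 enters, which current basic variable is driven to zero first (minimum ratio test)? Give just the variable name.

Ratios: row 1 (b): (3/5)/(1/5) = 3; row 2 (s2): (49/4)/(3/4) = 49/3; row 3 (s3): (209/20)/(3/20) = 209/3; row 4 (a): entry -3/20 ≤ 0, skip; row 5 (s5): entry -7/20 ≤ 0, skip.
Minimum ratio 3 is in the b row, so b leaves.

b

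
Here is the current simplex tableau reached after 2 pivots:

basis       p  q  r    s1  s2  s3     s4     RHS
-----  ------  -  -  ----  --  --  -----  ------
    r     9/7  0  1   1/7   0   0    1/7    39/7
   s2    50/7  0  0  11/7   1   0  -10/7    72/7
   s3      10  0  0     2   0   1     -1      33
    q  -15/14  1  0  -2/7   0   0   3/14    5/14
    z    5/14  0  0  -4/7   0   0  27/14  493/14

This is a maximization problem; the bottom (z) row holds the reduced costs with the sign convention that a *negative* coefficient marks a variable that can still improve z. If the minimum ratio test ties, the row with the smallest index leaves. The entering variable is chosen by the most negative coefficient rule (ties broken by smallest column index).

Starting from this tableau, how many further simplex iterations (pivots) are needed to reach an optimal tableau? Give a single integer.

pivot: s1 in, s2 out → z = 857/22
No improving column remains; optimal.

1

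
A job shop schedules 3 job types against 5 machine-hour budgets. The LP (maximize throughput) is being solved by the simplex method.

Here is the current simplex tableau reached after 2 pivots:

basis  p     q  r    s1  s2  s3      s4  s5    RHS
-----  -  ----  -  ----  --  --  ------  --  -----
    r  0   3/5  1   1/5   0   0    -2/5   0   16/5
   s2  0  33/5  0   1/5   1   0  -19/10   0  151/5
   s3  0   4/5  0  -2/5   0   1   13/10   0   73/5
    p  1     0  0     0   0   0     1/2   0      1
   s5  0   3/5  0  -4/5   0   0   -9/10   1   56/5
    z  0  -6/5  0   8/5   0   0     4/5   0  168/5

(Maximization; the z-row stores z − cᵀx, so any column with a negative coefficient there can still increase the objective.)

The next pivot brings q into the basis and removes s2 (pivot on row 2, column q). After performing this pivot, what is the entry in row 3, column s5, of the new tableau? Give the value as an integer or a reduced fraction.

Pivot element is row 2, column q: 33/5.
Normalize row 2: new (row 2, s5) = 0/(33/5) = 0.
row 3 ← row 3 − (4/5)·(new row 2): 0 − (4/5)·0 = 0.

0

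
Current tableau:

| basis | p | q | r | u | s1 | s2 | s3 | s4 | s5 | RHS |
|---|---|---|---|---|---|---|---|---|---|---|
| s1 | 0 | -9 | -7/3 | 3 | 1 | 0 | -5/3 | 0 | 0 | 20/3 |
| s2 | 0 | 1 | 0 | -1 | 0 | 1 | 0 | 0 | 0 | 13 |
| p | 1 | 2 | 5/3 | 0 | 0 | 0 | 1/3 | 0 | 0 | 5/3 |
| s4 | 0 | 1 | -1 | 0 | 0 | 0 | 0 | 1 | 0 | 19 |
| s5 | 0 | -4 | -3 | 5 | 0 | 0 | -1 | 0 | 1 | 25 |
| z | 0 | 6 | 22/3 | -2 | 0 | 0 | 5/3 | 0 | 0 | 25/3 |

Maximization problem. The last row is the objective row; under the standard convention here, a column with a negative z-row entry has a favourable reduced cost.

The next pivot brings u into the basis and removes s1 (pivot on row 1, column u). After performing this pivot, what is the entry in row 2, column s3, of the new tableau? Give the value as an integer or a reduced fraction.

-5/9

Pivot element is row 1, column u: 3.
Normalize row 1: new (row 1, s3) = (-5/3)/3 = -5/9.
row 2 ← row 2 − (-1)·(new row 1): 0 − (-1)·(-5/9) = -5/9.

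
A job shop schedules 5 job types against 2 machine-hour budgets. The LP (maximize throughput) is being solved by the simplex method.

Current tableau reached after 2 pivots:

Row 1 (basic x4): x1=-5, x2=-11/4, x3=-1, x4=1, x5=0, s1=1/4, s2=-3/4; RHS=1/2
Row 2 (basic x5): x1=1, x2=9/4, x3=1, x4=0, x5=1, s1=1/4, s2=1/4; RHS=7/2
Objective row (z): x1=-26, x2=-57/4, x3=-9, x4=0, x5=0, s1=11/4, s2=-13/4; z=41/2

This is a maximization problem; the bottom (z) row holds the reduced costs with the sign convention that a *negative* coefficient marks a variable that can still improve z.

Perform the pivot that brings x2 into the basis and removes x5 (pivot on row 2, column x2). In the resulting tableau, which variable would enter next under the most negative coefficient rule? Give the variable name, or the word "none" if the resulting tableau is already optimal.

x1

Pivot element 9/4. New z-row = old z-row − (-57/4)·(row 2/(9/4)).
Updated z-row coefficients: x1: -59/3, x2: 0, x3: -8/3, x4: 0, x5: 19/3, s1: 13/3, s2: -5/3.
The most negative is -59/3 in column x1, so x1 would enter next.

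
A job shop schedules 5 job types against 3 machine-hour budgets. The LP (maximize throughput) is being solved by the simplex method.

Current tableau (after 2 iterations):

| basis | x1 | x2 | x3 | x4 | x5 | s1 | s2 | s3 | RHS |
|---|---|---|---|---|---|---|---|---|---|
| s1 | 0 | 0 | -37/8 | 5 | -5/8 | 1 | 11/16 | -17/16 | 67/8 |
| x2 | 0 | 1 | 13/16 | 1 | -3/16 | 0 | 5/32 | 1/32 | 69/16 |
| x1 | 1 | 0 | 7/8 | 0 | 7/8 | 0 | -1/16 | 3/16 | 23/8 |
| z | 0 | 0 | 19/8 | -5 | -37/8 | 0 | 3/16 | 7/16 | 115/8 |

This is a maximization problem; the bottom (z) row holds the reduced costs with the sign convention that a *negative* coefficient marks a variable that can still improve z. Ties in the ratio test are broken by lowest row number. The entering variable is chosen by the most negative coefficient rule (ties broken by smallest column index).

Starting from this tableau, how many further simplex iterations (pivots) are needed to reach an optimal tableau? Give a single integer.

2

pivot: x4 in, s1 out → z = 91/4
pivot: x5 in, x1 out → z = 40
No improving column remains; optimal.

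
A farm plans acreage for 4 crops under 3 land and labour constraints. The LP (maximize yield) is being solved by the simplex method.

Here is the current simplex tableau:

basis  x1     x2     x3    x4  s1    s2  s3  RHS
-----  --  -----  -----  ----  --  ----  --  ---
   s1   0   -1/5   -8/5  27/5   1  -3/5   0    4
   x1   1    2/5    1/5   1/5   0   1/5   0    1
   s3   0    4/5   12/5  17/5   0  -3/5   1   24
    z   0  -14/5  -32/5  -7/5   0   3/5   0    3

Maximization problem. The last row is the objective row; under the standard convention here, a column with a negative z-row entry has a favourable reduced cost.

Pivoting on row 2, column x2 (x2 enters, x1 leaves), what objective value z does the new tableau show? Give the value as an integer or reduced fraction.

10

Minimum ratio for x2: 1/(2/5) = 5/2.
z changes by −(z-row coeff of x2)·ratio = −(-14/5)·(5/2) = 7.
New z = 3 + 7 = 10.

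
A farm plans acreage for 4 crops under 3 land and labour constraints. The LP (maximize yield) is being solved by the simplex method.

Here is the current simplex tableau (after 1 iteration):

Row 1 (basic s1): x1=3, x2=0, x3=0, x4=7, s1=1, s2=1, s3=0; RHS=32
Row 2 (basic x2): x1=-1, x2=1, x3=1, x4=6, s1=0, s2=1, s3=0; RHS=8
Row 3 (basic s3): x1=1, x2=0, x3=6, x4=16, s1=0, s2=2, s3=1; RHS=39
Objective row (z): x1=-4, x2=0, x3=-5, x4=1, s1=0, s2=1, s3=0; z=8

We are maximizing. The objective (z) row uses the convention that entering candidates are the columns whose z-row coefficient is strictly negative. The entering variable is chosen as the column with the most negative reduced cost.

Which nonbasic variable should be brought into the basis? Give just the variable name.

x3

Objective-row coefficients: x1: -4, x2: 0, x3: -5, x4: 1, s1: 0, s2: 1, s3: 0.
The most negative is -5 in column x3, so x3 enters.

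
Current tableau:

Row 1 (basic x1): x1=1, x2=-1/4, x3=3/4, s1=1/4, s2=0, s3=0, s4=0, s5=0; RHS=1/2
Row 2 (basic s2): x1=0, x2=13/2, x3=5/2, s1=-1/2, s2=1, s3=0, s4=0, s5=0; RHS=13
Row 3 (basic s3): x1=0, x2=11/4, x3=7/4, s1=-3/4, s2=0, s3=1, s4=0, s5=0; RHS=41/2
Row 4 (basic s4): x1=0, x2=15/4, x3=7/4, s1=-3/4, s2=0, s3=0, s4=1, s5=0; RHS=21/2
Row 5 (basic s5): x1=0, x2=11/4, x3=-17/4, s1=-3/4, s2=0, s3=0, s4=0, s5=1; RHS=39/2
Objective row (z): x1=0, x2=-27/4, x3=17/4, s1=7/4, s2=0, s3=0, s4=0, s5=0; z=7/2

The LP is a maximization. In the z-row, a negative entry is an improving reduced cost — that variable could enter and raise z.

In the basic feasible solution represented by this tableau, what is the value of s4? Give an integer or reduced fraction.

21/2

s4 is basic (row 4); its value is the RHS of that row: 21/2.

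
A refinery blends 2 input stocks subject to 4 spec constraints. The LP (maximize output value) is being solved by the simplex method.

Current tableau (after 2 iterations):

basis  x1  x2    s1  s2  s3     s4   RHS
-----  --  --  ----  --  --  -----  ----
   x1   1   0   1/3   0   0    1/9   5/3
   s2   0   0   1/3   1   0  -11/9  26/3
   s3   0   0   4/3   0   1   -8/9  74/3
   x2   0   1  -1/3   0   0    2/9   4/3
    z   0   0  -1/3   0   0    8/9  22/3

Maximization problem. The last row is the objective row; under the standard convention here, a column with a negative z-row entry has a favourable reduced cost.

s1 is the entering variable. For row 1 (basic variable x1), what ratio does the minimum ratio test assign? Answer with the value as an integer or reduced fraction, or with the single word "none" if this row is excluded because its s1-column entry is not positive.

Ratio = RHS / (s1 entry) = (5/3) / (1/3) = 5.

5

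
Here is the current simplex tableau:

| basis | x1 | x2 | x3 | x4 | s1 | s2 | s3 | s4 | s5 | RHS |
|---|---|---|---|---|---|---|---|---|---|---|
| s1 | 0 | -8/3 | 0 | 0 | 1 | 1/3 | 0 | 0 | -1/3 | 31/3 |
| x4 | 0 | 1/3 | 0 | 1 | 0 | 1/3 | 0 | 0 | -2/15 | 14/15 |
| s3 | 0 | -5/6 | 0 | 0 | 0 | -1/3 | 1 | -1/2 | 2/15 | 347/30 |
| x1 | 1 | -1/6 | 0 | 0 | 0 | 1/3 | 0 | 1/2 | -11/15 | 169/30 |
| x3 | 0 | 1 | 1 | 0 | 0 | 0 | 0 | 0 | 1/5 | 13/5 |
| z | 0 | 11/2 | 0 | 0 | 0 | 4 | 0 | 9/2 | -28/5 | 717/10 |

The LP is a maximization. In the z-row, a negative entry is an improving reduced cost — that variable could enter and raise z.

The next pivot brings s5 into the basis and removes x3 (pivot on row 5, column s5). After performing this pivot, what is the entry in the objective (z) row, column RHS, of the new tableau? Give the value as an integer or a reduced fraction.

Pivot element is row 5, column s5: 1/5.
Normalize row 5: new (row 5, RHS) = (13/5)/(1/5) = 13.
z-row ← z-row − (-28/5)·(new row 5): 717/10 − (-28/5)·13 = 289/2.

289/2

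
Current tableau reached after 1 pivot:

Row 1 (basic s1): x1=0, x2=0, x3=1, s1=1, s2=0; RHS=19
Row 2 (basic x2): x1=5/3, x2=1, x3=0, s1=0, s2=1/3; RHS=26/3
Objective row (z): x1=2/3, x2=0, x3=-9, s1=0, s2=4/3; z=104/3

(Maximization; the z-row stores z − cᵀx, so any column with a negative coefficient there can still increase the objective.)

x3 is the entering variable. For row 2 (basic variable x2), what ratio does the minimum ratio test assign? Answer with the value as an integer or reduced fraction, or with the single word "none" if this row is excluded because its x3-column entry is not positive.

The x3 entry in row 2 is 0 ≤ 0, so this row gives no ratio.

none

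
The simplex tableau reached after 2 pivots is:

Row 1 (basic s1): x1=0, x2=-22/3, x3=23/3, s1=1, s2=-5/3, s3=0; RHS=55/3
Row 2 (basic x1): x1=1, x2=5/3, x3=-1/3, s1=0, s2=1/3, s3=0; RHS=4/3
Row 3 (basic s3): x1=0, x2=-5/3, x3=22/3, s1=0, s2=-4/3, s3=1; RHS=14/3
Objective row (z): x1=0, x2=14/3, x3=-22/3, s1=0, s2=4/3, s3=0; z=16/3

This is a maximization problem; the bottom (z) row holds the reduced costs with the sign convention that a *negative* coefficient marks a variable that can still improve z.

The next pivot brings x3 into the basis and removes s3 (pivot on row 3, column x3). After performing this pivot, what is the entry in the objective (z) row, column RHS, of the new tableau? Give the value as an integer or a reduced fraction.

10

Pivot element is row 3, column x3: 22/3.
Normalize row 3: new (row 3, RHS) = (14/3)/(22/3) = 7/11.
z-row ← z-row − (-22/3)·(new row 3): 16/3 − (-22/3)·(7/11) = 10.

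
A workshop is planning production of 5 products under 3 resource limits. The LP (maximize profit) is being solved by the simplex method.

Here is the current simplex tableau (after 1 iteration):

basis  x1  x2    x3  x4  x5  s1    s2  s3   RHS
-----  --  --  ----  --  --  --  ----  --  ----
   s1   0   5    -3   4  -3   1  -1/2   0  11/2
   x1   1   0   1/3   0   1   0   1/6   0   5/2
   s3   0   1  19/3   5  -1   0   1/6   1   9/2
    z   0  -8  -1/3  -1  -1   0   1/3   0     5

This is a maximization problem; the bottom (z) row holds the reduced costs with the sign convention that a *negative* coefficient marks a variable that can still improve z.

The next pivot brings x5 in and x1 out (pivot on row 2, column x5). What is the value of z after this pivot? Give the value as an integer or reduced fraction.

15/2

Minimum ratio for x5: (5/2)/1 = 5/2.
z changes by −(z-row coeff of x5)·ratio = −(-1)·(5/2) = 5/2.
New z = 5 + (5/2) = 15/2.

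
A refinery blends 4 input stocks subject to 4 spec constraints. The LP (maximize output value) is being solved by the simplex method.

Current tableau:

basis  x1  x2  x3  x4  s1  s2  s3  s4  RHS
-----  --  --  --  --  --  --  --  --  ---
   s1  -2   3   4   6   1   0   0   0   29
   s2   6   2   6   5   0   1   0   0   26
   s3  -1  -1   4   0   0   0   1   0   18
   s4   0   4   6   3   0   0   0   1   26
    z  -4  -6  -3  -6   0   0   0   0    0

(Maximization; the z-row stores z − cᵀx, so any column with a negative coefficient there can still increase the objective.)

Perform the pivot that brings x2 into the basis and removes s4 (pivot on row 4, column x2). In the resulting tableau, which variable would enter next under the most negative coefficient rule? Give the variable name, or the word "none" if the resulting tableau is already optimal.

x1

Pivot element 4. New z-row = old z-row − (-6)·(row 4/4).
Updated z-row coefficients: x1: -4, x2: 0, x3: 6, x4: -3/2, s1: 0, s2: 0, s3: 0, s4: 3/2.
The most negative is -4 in column x1, so x1 would enter next.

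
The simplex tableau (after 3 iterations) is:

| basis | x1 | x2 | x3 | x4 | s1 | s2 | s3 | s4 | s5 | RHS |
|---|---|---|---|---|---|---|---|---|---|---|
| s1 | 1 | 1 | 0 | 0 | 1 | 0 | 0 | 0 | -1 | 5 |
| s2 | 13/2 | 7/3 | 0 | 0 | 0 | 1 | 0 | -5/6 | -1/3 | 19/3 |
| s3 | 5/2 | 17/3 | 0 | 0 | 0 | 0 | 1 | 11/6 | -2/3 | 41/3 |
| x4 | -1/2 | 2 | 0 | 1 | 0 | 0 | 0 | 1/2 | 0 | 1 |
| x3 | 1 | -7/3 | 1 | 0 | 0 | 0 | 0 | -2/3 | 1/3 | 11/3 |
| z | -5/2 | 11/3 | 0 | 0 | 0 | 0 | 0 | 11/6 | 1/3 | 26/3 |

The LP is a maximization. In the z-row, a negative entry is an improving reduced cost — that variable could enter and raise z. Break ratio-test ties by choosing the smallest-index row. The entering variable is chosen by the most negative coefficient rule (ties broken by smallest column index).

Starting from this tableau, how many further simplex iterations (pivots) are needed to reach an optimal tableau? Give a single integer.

pivot: x1 in, s2 out → z = 433/39
No improving column remains; optimal.

1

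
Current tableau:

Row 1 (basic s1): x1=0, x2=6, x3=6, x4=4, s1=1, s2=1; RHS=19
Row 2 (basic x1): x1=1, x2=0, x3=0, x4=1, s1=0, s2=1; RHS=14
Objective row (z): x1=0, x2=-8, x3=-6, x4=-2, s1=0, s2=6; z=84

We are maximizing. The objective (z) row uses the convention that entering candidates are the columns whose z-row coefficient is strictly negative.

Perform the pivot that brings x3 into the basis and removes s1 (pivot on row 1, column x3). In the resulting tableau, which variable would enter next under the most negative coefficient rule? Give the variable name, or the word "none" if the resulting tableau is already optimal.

x2

Pivot element 6. New z-row = old z-row − (-6)·(row 1/6).
Updated z-row coefficients: x1: 0, x2: -2, x3: 0, x4: 2, s1: 1, s2: 7.
The most negative is -2 in column x2, so x2 would enter next.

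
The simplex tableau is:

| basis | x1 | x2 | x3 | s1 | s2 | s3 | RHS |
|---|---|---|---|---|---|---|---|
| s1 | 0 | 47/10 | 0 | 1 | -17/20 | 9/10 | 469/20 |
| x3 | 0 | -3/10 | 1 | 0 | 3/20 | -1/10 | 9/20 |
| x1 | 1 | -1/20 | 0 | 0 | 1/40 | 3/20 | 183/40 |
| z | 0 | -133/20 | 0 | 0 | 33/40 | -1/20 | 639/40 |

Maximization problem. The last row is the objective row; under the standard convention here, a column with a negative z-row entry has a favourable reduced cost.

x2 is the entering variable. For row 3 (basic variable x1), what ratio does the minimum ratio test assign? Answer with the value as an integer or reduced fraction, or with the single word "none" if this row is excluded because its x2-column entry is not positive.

The x2 entry in row 3 is -1/20 ≤ 0, so this row gives no ratio.

none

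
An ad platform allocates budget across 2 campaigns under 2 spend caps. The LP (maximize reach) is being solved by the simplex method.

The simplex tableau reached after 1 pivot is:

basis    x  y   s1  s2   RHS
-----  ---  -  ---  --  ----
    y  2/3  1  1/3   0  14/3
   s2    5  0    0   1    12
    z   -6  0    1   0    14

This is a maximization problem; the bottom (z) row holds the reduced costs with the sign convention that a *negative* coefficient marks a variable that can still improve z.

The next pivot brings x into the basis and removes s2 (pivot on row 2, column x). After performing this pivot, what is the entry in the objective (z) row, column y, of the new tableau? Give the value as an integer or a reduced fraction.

Pivot element is row 2, column x: 5.
Normalize row 2: new (row 2, y) = 0/5 = 0.
z-row ← z-row − (-6)·(new row 2): 0 − (-6)·0 = 0.

0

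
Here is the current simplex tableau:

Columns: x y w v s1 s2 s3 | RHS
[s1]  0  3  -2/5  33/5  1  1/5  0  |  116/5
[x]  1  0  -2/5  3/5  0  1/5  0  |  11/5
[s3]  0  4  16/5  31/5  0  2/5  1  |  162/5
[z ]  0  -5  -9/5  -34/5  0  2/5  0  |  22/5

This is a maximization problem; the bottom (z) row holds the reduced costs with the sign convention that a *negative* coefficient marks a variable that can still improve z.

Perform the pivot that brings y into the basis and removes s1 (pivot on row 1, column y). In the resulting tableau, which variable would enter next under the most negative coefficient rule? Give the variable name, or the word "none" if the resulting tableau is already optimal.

Pivot element 3. New z-row = old z-row − (-5)·(row 1/3).
Updated z-row coefficients: x: 0, y: 0, w: -37/15, v: 21/5, s1: 5/3, s2: 11/15, s3: 0.
The most negative is -37/15 in column w, so w would enter next.

w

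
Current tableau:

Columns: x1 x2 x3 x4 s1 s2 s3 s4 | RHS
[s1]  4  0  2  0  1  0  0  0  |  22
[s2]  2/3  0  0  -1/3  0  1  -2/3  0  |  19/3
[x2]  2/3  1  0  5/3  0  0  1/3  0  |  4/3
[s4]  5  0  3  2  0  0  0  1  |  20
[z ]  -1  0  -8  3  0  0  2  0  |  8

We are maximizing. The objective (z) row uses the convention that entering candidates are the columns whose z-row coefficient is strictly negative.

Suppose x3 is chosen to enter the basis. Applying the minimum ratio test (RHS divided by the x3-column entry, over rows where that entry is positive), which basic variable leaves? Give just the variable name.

Ratios: row 1 (s1): 22/2 = 11; row 2 (s2): entry 0 ≤ 0, skip; row 3 (x2): entry 0 ≤ 0, skip; row 4 (s4): 20/3 = 20/3.
Minimum ratio 20/3 is in the s4 row, so s4 leaves.

s4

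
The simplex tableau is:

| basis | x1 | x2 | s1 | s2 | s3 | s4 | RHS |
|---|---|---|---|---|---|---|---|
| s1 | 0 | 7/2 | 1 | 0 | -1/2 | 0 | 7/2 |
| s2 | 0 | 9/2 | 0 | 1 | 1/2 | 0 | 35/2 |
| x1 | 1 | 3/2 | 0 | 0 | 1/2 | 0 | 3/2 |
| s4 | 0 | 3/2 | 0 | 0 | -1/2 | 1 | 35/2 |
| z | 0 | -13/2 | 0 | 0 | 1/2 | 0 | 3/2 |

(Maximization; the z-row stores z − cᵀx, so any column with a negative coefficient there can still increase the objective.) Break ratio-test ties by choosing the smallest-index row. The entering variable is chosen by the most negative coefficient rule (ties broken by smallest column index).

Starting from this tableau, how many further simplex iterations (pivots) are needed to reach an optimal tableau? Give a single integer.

pivot: x2 in, s1 out → z = 8
pivot: s3 in, x1 out → z = 8
No improving column remains; optimal.

2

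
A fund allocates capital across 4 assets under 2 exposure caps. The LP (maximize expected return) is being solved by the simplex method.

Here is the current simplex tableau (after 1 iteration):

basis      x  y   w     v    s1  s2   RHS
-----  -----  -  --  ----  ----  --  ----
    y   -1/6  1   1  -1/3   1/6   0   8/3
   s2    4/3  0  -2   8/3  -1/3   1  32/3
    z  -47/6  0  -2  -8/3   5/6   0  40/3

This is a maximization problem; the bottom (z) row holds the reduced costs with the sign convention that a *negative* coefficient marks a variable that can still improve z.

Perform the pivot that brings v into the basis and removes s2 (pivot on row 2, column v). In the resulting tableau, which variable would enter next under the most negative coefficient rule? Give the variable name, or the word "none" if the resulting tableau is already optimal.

x

Pivot element 8/3. New z-row = old z-row − (-8/3)·(row 2/(8/3)).
Updated z-row coefficients: x: -13/2, y: 0, w: -4, v: 0, s1: 1/2, s2: 1.
The most negative is -13/2 in column x, so x would enter next.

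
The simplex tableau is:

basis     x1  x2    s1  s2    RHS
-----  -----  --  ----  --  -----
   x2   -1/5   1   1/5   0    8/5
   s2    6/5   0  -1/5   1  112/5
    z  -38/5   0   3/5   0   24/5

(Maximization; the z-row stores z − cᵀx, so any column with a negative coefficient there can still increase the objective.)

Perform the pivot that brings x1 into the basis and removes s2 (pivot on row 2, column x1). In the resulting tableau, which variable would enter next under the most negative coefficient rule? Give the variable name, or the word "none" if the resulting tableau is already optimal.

Pivot element 6/5. New z-row = old z-row − (-38/5)·(row 2/(6/5)).
Updated z-row coefficients: x1: 0, x2: 0, s1: -2/3, s2: 19/3.
The most negative is -2/3 in column s1, so s1 would enter next.

s1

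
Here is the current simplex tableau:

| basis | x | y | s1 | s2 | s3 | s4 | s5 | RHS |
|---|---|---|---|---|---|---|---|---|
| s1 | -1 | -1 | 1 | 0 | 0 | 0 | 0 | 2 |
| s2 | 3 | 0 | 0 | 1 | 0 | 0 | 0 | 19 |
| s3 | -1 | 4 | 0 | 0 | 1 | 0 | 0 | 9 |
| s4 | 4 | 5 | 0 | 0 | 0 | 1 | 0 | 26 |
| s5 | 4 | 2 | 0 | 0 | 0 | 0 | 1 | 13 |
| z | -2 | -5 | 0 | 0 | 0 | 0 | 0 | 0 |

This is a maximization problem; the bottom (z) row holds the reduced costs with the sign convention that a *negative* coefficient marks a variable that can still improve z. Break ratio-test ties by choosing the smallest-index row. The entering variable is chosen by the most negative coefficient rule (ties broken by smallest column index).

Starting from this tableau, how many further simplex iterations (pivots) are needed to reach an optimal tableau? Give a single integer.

2

pivot: y in, s3 out → z = 45/4
pivot: x in, s5 out → z = 313/18
No improving column remains; optimal.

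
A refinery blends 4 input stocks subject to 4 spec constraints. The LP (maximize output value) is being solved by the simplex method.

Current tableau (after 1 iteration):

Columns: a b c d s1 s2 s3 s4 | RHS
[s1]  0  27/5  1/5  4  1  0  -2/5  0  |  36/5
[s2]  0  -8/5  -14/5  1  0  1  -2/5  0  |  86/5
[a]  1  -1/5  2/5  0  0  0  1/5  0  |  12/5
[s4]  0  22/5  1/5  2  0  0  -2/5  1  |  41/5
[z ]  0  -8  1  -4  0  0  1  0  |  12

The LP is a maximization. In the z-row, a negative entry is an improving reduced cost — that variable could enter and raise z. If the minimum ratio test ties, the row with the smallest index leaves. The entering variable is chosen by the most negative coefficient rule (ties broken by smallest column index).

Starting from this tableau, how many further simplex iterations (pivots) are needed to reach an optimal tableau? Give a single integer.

1

pivot: b in, s1 out → z = 68/3
No improving column remains; optimal.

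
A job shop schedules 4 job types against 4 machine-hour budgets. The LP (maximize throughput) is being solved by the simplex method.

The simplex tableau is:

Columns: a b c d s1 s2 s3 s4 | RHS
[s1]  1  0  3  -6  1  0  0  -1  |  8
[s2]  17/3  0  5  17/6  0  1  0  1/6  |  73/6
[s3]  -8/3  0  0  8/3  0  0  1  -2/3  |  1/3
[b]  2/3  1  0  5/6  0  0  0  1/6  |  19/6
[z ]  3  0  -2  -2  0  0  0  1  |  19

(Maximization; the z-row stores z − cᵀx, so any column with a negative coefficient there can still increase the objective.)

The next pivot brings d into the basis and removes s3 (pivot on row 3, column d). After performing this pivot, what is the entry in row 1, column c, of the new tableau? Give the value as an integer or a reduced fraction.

3

Pivot element is row 3, column d: 8/3.
Normalize row 3: new (row 3, c) = 0/(8/3) = 0.
row 1 ← row 1 − (-6)·(new row 3): 3 − (-6)·0 = 3.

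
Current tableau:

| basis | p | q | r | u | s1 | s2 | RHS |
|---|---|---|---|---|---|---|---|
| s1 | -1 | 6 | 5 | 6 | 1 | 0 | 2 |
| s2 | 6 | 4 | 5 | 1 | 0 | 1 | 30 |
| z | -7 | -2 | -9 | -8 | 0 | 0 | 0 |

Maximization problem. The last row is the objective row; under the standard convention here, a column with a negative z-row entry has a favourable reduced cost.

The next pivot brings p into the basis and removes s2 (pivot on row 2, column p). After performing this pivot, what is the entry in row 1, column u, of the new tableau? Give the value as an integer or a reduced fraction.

Pivot element is row 2, column p: 6.
Normalize row 2: new (row 2, u) = 1/6 = 1/6.
row 1 ← row 1 − (-1)·(new row 2): 6 − (-1)·(1/6) = 37/6.

37/6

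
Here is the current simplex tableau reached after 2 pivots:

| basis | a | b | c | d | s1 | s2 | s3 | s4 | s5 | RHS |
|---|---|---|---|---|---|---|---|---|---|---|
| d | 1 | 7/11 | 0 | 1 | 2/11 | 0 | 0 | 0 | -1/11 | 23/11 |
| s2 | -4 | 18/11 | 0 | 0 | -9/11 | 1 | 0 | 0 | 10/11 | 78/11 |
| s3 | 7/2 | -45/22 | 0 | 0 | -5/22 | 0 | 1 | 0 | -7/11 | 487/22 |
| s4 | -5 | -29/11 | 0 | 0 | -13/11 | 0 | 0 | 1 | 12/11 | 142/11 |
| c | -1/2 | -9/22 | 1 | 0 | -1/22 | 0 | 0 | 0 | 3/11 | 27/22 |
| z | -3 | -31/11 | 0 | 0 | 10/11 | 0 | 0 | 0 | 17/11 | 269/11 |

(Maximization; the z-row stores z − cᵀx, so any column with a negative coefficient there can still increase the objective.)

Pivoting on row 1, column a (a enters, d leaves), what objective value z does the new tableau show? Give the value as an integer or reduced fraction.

338/11

Minimum ratio for a: (23/11)/1 = 23/11.
z changes by −(z-row coeff of a)·ratio = −(-3)·(23/11) = 69/11.
New z = 269/11 + (69/11) = 338/11.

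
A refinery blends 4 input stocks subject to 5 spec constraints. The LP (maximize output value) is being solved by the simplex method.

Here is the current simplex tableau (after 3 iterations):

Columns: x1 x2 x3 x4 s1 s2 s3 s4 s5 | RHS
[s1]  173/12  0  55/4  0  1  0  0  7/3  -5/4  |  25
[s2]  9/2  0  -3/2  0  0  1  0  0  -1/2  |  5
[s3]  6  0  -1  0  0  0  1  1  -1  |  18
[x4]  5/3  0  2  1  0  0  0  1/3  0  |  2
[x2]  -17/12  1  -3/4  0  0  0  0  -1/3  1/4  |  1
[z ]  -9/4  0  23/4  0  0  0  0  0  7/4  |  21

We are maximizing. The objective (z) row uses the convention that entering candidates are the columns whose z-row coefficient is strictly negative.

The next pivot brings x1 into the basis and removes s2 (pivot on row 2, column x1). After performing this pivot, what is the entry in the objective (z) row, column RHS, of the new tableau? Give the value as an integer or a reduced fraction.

Pivot element is row 2, column x1: 9/2.
Normalize row 2: new (row 2, RHS) = 5/(9/2) = 10/9.
z-row ← z-row − (-9/4)·(new row 2): 21 − (-9/4)·(10/9) = 47/2.

47/2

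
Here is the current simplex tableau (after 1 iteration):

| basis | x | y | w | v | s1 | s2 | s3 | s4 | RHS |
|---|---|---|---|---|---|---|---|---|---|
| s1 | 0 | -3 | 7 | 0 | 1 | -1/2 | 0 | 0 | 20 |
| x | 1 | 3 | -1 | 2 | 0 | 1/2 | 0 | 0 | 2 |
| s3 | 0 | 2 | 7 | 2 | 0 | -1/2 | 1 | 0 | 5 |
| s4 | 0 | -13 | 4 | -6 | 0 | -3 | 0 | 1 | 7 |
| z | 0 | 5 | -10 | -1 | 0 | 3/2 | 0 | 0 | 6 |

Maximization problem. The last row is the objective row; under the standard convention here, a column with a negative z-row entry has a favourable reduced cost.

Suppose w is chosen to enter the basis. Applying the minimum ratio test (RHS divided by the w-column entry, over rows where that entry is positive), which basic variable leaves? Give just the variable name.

s3

Ratios: row 1 (s1): 20/7 = 20/7; row 2 (x): entry -1 ≤ 0, skip; row 3 (s3): 5/7 = 5/7; row 4 (s4): 7/4 = 7/4.
Minimum ratio 5/7 is in the s3 row, so s3 leaves.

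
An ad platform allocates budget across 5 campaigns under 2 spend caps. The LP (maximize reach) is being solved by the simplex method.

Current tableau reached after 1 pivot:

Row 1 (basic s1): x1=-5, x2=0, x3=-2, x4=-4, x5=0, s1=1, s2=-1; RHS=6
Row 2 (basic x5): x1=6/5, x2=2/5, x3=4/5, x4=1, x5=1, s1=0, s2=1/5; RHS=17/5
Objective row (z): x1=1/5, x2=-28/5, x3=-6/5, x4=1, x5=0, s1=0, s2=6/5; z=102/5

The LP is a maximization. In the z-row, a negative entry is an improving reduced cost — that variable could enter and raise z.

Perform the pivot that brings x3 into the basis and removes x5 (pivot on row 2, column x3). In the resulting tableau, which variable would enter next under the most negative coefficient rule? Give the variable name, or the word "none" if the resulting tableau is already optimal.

Pivot element 4/5. New z-row = old z-row − (-6/5)·(row 2/(4/5)).
Updated z-row coefficients: x1: 2, x2: -5, x3: 0, x4: 5/2, x5: 3/2, s1: 0, s2: 3/2.
The most negative is -5 in column x2, so x2 would enter next.

x2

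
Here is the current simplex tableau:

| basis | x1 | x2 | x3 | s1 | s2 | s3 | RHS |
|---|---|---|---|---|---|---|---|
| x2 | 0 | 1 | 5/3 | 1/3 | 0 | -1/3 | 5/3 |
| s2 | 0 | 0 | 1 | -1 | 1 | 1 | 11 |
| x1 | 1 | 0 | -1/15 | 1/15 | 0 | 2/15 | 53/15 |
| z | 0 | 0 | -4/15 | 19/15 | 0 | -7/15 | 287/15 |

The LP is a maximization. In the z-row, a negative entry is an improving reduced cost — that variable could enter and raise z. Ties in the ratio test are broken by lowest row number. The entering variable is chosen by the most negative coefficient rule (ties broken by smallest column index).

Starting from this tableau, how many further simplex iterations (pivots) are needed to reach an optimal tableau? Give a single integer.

pivot: s3 in, s2 out → z = 364/15
No improving column remains; optimal.

1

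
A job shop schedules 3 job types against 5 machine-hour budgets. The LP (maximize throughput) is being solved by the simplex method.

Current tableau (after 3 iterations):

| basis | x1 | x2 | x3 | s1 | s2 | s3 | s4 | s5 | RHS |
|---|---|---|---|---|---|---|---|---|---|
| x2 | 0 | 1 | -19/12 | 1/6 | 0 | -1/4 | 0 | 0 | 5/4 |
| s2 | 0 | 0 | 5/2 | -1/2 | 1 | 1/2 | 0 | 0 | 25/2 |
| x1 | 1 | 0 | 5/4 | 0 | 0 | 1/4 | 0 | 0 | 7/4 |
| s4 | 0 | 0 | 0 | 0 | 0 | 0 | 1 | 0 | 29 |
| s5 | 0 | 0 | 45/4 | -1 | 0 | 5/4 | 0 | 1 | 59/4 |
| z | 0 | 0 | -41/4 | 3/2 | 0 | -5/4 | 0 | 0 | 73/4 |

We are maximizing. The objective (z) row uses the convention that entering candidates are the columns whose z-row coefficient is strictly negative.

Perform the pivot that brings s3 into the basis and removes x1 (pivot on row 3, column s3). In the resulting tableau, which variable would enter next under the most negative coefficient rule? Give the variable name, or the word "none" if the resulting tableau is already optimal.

Pivot element 1/4. New z-row = old z-row − (-5/4)·(row 3/(1/4)).
Updated z-row coefficients: x1: 5, x2: 0, x3: -4, s1: 3/2, s2: 0, s3: 0, s4: 0, s5: 0.
The most negative is -4 in column x3, so x3 would enter next.

x3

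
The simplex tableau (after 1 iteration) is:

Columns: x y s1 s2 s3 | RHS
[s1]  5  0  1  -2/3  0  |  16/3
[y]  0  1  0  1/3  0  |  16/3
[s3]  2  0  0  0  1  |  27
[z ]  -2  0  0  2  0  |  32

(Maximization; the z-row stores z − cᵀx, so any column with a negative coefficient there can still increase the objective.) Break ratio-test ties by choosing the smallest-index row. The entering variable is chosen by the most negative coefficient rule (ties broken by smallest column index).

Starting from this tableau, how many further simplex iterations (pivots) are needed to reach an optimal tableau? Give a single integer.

1

pivot: x in, s1 out → z = 512/15
No improving column remains; optimal.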